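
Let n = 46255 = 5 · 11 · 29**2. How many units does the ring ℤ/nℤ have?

32480

φ(46255) = 46255 · (1 − 1/5) · (1 − 1/11) · (1 − 1/29)
       = 46255 · 1120/1595 = 32480.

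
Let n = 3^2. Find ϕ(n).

φ(3^2) = 3^2 − 3^1 = 9 − 3 = 6.

6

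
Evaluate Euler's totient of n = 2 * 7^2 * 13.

504

φ(1274) = 1274 · (1 − 1/2) · (1 − 1/7) · (1 − 1/13)
       = 1274 · 72/182 = 504.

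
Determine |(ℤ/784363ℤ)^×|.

677376

Factor 784363: 784363 = 17 × 29 × 37 × 43.
φ(17) = 17 − 1 = 16.
φ(29) = 29 − 1 = 28.
φ(37) = 37 − 1 = 36.
φ(43) = 43 − 1 = 42.
Multiply: 16 · 28 · 36 · 42 = 677376.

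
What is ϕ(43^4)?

φ(3418801) = 3418801 · (1 − 1/43)
       = 3418801 · 42/43 = 3339294.

3339294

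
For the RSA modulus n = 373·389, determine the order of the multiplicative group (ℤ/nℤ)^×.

φ(pq) = (p−1)(q−1) = 372 · 388 = 144336.

144336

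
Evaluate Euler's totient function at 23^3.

11638

φ(12167) = 12167 · (1 − 1/23)
       = 12167 · 22/23 = 11638.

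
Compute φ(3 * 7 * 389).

4656

φ(8169) = 8169 · (1 − 1/3) · (1 − 1/7) · (1 − 1/389)
       = 8169 · 4656/8169 = 4656.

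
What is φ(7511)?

6048

First factor: 7511 = 7 * 29 * 37.
φ(7) = 7 − 1 = 6.
φ(29) = 29 − 1 = 28.
φ(37) = 37 − 1 = 36.
Since φ is multiplicative, φ(7511) = 6 · 28 · 36 = 6048.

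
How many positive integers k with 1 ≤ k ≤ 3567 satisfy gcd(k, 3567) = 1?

3567 = 3 · 29 · 41.
φ(3567) = 3567 · (1 − 1/3) · (1 − 1/29) · (1 − 1/41)
       = 3567 · 2240/3567 = 2240.

2240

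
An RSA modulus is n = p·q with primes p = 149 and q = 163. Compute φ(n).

23976

φ(24287) = 24287 · (1 − 1/149) · (1 − 1/163)
       = 24287 · 23976/24287 = 23976.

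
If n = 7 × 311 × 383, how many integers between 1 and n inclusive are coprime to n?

φ(833791) = 833791 · (1 − 1/7) · (1 − 1/311) · (1 − 1/383)
       = 833791 · 710520/833791 = 710520.

710520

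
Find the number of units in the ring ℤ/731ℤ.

672

First factor: 731 = 17 × 43.
φ(731) = 731 · (1 − 1/17) · (1 − 1/43)
       = 731 · 672/731 = 672.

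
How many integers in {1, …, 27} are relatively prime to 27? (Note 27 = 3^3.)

18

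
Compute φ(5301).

3240

First factor: 5301 = 3**2 · 19 · 31.
φ(5301) = 5301 · (1 − 1/3) · (1 − 1/19) · (1 − 1/31)
       = 5301 · 1080/1767 = 3240.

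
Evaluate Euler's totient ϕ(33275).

First factor: 33275 = 5**2 × 11**3.
φ(33275) = 33275 · (1 − 1/5) · (1 − 1/11)
       = 33275 · 40/55 = 24200.

24200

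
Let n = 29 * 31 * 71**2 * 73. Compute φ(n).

300585600

φ(330825707) = 330825707 · (1 − 1/29) · (1 − 1/31) · (1 − 1/71) · (1 − 1/73)
       = 330825707 · 4233600/4659517 = 300585600.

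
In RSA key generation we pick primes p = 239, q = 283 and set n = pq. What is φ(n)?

67116

φ(pq) = (p−1)(q−1) = 238 · 282 = 67116.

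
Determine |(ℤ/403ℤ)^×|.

403 = 13 * 31.
φ(403) = 403 · (1 − 1/13) · (1 − 1/31)
       = 403 · 360/403 = 360.

360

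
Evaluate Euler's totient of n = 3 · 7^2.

84

φ(147) = 147 · (1 − 1/3) · (1 − 1/7)
       = 147 · 12/21 = 84.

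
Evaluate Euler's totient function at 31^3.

28830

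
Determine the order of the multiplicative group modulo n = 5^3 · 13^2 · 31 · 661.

φ(432872375) = 432872375 · (1 − 1/5) · (1 − 1/13) · (1 − 1/31) · (1 − 1/661)
       = 432872375 · 950400/1331915 = 308880000.

308880000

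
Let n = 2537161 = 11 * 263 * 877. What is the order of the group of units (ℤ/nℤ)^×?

2295120

φ(2537161) = 2537161 · (1 − 1/11) · (1 − 1/263) · (1 − 1/877)
       = 2537161 · 2295120/2537161 = 2295120.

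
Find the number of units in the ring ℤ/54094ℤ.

First factor: 54094 = 2 × 17 × 37 × 43.
φ(2) = 2 − 1 = 1.
φ(17) = 17 − 1 = 16.
φ(37) = 37 − 1 = 36.
φ(43) = 43 − 1 = 42.
Multiply: 1 · 16 · 36 · 42 = 24192.

24192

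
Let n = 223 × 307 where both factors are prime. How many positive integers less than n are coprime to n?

φ(223) = 223 − 1 = 222.
φ(307) = 307 − 1 = 306.
Since φ is multiplicative, φ(68461) = 222 · 306 = 67932.

67932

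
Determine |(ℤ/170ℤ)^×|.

Prime factorization: 170 = 2 × 5 × 17.
φ(170) = 170 · (1 − 1/2) · (1 − 1/5) · (1 − 1/17)
       = 170 · 64/170 = 64.

64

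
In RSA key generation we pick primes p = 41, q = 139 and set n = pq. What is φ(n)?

5520

φ(41) = 41 − 1 = 40.
φ(139) = 139 − 1 = 138.
φ(5699) = 40 × 138 = 5520.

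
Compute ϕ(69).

44

Factor 69: 69 = 3 · 23.
φ(3) = 3 − 1 = 2.
φ(23) = 23 − 1 = 22.
φ(69) = 2 × 22 = 44.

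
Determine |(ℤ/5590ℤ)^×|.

2016

Factor 5590: 5590 = 2 × 5 × 13 × 43.
φ(5590) = 5590 · (1 − 1/2) · (1 − 1/5) · (1 − 1/13) · (1 − 1/43)
       = 5590 · 2016/5590 = 2016.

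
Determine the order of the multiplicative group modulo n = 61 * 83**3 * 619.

20946417840

φ(61) = 61 − 1 = 60.
φ(83^3) = 83^3 − 83^2 = 571787 − 6889 = 564898.
φ(619) = 619 − 1 = 618.
φ(21590105333) = 60 × 564898 × 618 = 20946417840.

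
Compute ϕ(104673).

63360

First factor: 104673 = 3 · 23 · 37 · 41.
φ(3) = 3 − 1 = 2.
φ(23) = 23 − 1 = 22.
φ(37) = 37 − 1 = 36.
φ(41) = 41 − 1 = 40.
φ(104673) = 2 × 22 × 36 × 40 = 63360.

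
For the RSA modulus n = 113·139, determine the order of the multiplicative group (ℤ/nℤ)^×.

15456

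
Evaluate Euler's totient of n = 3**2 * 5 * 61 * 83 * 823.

97061760

φ(3^2) = 3^2 − 3^1 = 9 − 3 = 6.
φ(5) = 5 − 1 = 4.
φ(61) = 61 − 1 = 60.
φ(83) = 83 − 1 = 82.
φ(823) = 823 − 1 = 822.
Multiply: 6 · 4 · 60 · 82 · 822 = 97061760.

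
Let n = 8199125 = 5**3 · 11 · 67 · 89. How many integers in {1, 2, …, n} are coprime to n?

5808000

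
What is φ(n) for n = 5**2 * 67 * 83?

φ(5^2) = 5^1·(5−1) = 5·4 = 20.
φ(67) = 67 − 1 = 66.
φ(83) = 83 − 1 = 82.
Since φ is multiplicative, φ(139025) = 20 · 66 · 82 = 108240.

108240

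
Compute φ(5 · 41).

160

φ(205) = 205 · (1 − 1/5) · (1 − 1/41)
       = 205 · 160/205 = 160.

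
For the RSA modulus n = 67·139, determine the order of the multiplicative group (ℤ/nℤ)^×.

9108

φ(67) = 67 − 1 = 66.
φ(139) = 139 − 1 = 138.
Multiply: 66 · 138 = 9108.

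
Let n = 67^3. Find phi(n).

φ(67^3) = 67^2·(67−1) = 4489·66 = 296274.

296274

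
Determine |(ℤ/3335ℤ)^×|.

Factor 3335: 3335 = 5 * 23 * 29.
φ(5) = 5 − 1 = 4.
φ(23) = 23 − 1 = 22.
φ(29) = 29 − 1 = 28.
Multiply: 4 · 22 · 28 = 2464.

2464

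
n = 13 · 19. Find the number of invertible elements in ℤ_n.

216

φ(13) = 13 − 1 = 12.
φ(19) = 19 − 1 = 18.
Since φ is multiplicative, φ(247) = 12 · 18 = 216.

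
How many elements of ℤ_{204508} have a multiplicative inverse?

94080

First factor: 204508 = 2**2 * 29 * 41 * 43.
φ(204508) = 204508 · (1 − 1/2) · (1 − 1/29) · (1 − 1/41) · (1 − 1/43)
       = 204508 · 47040/102254 = 94080.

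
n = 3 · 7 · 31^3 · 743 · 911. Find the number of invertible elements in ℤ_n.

233599111200

φ(423459194403) = 423459194403 · (1 − 1/3) · (1 − 1/7) · (1 − 1/31) · (1 − 1/743) · (1 − 1/911)
       = 423459194403 · 243079200/440644323 = 233599111200.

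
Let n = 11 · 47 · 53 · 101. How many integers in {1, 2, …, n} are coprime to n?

φ(2767501) = 2767501 · (1 − 1/11) · (1 − 1/47) · (1 − 1/53) · (1 − 1/101)
       = 2767501 · 2392000/2767501 = 2392000.

2392000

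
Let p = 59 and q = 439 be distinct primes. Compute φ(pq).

φ(n) = (p − 1)(q − 1) = (59−1)(439−1) = 58·438 = 25404.

25404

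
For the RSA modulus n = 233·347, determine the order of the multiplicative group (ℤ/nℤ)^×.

80272

φ(pq) = (p−1)(q−1) = 232 · 346 = 80272.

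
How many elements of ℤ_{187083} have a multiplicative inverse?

112320

Factor 187083: 187083 = 3**3 * 13**2 * 41.
φ(3^3) = 3^2·(3−1) = 9·2 = 18.
φ(13^2) = 13^1·(13−1) = 13·12 = 156.
φ(41) = 41 − 1 = 40.
Multiply: 18 · 156 · 40 = 112320.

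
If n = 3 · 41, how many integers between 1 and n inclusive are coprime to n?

80

φ(3) = 3 − 1 = 2.
φ(41) = 41 − 1 = 40.
Since φ is multiplicative, φ(123) = 2 · 40 = 80.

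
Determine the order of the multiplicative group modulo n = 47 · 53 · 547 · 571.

744438240

φ(778031467) = 778031467 · (1 − 1/47) · (1 − 1/53) · (1 − 1/547) · (1 − 1/571)
       = 778031467 · 744438240/778031467 = 744438240.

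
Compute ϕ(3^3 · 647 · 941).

φ(3^3) = 3^2·(3−1) = 9·2 = 18.
φ(647) = 647 − 1 = 646.
φ(941) = 941 − 1 = 940.
φ(16438329) = 18 × 646 × 940 = 10930320.

10930320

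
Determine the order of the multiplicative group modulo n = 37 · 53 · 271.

505440

φ(37) = 37 − 1 = 36.
φ(53) = 53 − 1 = 52.
φ(271) = 271 − 1 = 270.
Since φ is multiplicative, φ(531431) = 36 · 52 · 270 = 505440.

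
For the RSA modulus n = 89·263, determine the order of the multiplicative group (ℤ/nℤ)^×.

For distinct primes, φ(pq) = (p−1)(q−1) = 88 × 262 = 23056.

23056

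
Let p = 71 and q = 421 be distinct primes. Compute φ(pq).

For distinct primes, φ(pq) = (p−1)(q−1) = 70 × 420 = 29400.

29400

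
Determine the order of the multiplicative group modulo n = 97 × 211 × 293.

5886720

φ(5996831) = 5996831 · (1 − 1/97) · (1 − 1/211) · (1 − 1/293)
       = 5996831 · 5886720/5996831 = 5886720.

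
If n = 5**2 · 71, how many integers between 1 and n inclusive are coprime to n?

1400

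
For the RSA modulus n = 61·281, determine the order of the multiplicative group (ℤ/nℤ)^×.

For distinct primes, φ(pq) = (p−1)(q−1) = 60 × 280 = 16800.

16800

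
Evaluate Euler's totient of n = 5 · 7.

24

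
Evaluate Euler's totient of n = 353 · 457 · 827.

132582912

φ(353) = 353 − 1 = 352.
φ(457) = 457 − 1 = 456.
φ(827) = 827 − 1 = 826.
φ(133412467) = 352 × 456 × 826 = 132582912.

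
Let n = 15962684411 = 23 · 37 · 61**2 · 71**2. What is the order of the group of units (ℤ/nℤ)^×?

φ(15962684411) = 15962684411 · (1 − 1/23) · (1 − 1/37) · (1 − 1/61) · (1 − 1/71)
       = 15962684411 · 3326400/3685681 = 14406638400.

14406638400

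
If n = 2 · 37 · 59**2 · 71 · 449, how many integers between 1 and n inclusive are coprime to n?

φ(8211839126) = 8211839126 · (1 − 1/2) · (1 − 1/37) · (1 − 1/59) · (1 − 1/71) · (1 − 1/449)
       = 8211839126 · 65479680/139183714 = 3863301120.

3863301120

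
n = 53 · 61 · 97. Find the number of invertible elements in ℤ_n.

φ(313601) = 313601 · (1 − 1/53) · (1 − 1/61) · (1 − 1/97)
       = 313601 · 299520/313601 = 299520.

299520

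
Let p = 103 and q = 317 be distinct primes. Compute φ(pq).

32232

φ(pq) = (p−1)(q−1) = 102 · 316 = 32232.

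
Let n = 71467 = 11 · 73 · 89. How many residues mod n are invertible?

63360

φ(71467) = 71467 · (1 − 1/11) · (1 − 1/73) · (1 − 1/89)
       = 71467 · 63360/71467 = 63360.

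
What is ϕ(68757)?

40320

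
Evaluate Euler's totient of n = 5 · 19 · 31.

2160

φ(2945) = 2945 · (1 − 1/5) · (1 − 1/19) · (1 − 1/31)
       = 2945 · 2160/2945 = 2160.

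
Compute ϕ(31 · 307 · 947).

8684280

φ(9012599) = 9012599 · (1 − 1/31) · (1 − 1/307) · (1 − 1/947)
       = 9012599 · 8684280/9012599 = 8684280.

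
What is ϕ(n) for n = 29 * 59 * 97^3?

φ(29) = 29 − 1 = 28.
φ(59) = 59 − 1 = 58.
φ(97^3) = 97^2·(97−1) = 9409·96 = 903264.
Multiply: 28 · 58 · 903264 = 1466900736.

1466900736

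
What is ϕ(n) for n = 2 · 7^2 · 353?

14784

φ(2) = 2 − 1 = 1.
φ(7^2) = 7^1·(7−1) = 7·6 = 42.
φ(353) = 353 − 1 = 352.
φ(34594) = 1 × 42 × 352 = 14784.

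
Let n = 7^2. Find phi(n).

φ(7^2) = 7^2 − 7^1 = 49 − 7 = 42.

42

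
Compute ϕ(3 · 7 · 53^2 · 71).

2315040

φ(4188219) = 4188219 · (1 − 1/3) · (1 − 1/7) · (1 − 1/53) · (1 − 1/71)
       = 4188219 · 43680/79023 = 2315040.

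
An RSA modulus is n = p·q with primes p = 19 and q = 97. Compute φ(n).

φ(n) = (p − 1)(q − 1) = (19−1)(97−1) = 18·96 = 1728.

1728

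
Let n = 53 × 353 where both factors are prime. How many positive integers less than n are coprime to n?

φ(pq) = (p−1)(q−1) = 52 · 352 = 18304.

18304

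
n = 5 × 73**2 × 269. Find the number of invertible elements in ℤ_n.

5634432

φ(7167505) = 7167505 · (1 − 1/5) · (1 − 1/73) · (1 − 1/269)
       = 7167505 · 77184/98185 = 5634432.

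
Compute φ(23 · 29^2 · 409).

φ(7911287) = 7911287 · (1 − 1/23) · (1 − 1/29) · (1 − 1/409)
       = 7911287 · 251328/272803 = 7288512.

7288512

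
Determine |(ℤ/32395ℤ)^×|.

Factor 32395: 32395 = 5 × 11 × 19 × 31.
φ(5) = 5 − 1 = 4.
φ(11) = 11 − 1 = 10.
φ(19) = 19 − 1 = 18.
φ(31) = 31 − 1 = 30.
φ(32395) = 4 × 10 × 18 × 30 = 21600.

21600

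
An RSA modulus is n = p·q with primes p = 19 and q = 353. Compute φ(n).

For distinct primes, φ(pq) = (p−1)(q−1) = 18 × 352 = 6336.

6336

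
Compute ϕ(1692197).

Factor 1692197: 1692197 = 13^2 * 17 * 19 * 31.
φ(1692197) = 1692197 · (1 − 1/13) · (1 − 1/17) · (1 − 1/19) · (1 − 1/31)
       = 1692197 · 103680/130169 = 1347840.

1347840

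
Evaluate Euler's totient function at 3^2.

φ(9) = 9 · (1 − 1/3)
       = 9 · 2/3 = 6.

6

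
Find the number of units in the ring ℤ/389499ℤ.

221760

389499 = 3 · 11^2 · 29 · 37.
φ(389499) = 389499 · (1 − 1/3) · (1 − 1/11) · (1 − 1/29) · (1 − 1/37)
       = 389499 · 20160/35409 = 221760.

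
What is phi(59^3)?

201898

φ(205379) = 205379 · (1 − 1/59)
       = 205379 · 58/59 = 201898.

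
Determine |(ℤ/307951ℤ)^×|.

241920

Factor 307951: 307951 = 7 · 29 · 37 · 41.
φ(307951) = 307951 · (1 − 1/7) · (1 − 1/29) · (1 − 1/37) · (1 − 1/41)
       = 307951 · 241920/307951 = 241920.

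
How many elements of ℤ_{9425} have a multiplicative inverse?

Prime factorization: 9425 = 5^2 · 13 · 29.
φ(5^2) = 5^2 − 5^1 = 25 − 5 = 20.
φ(13) = 13 − 1 = 12.
φ(29) = 29 − 1 = 28.
Since φ is multiplicative, φ(9425) = 20 · 12 · 28 = 6720.

6720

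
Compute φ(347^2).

φ(120409) = 120409 · (1 − 1/347)
       = 120409 · 346/347 = 120062.

120062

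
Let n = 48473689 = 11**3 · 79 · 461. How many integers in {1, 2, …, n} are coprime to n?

φ(48473689) = 48473689 · (1 − 1/11) · (1 − 1/79) · (1 − 1/461)
       = 48473689 · 358800/400609 = 43414800.

43414800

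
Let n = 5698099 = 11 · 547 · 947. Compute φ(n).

φ(11) = 11 − 1 = 10.
φ(547) = 547 − 1 = 546.
φ(947) = 947 − 1 = 946.
Multiply: 10 · 546 · 946 = 5165160.

5165160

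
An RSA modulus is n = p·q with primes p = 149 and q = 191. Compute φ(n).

28120

φ(28459) = 28459 · (1 − 1/149) · (1 − 1/191)
       = 28459 · 28120/28459 = 28120.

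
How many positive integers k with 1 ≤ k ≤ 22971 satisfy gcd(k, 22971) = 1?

Factor 22971: 22971 = 3 · 13 · 19 · 31.
φ(3) = 3 − 1 = 2.
φ(13) = 13 − 1 = 12.
φ(19) = 19 − 1 = 18.
φ(31) = 31 − 1 = 30.
Multiply: 2 · 12 · 18 · 30 = 12960.

12960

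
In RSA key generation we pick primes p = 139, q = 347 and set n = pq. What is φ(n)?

47748

φ(n) = (p − 1)(q − 1) = (139−1)(347−1) = 138·346 = 47748.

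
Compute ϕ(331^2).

φ(109561) = 109561 · (1 − 1/331)
       = 109561 · 330/331 = 109230.

109230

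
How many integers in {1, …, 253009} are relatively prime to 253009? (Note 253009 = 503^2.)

252506

φ(503^2) = 503^2 − 503^1 = 253009 − 503 = 252506.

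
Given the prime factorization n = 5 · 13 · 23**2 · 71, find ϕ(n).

1700160

φ(5) = 5 − 1 = 4.
φ(13) = 13 − 1 = 12.
φ(23^2) = 23^2 − 23^1 = 529 − 23 = 506.
φ(71) = 71 − 1 = 70.
φ(2441335) = 4 × 12 × 506 × 70 = 1700160.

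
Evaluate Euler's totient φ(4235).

2640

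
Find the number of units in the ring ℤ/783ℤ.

504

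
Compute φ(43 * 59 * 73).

φ(185201) = 185201 · (1 − 1/43) · (1 − 1/59) · (1 − 1/73)
       = 185201 · 175392/185201 = 175392.

175392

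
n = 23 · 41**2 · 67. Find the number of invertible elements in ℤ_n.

2381280

φ(2590421) = 2590421 · (1 − 1/23) · (1 − 1/41) · (1 − 1/67)
       = 2590421 · 58080/63181 = 2381280.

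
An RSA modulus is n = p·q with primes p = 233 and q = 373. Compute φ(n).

For distinct primes, φ(pq) = (p−1)(q−1) = 232 × 372 = 86304.

86304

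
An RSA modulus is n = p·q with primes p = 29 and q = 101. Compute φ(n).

φ(pq) = (p−1)(q−1) = 28 · 100 = 2800.

2800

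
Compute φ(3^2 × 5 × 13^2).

3744

φ(3^2) = 3^1·(3−1) = 3·2 = 6.
φ(5) = 5 − 1 = 4.
φ(13^2) = 13^2 − 13^1 = 169 − 13 = 156.
Since φ is multiplicative, φ(7605) = 6 · 4 · 156 = 3744.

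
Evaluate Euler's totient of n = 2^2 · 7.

φ(2^2) = 2^1·(2−1) = 2·1 = 2.
φ(7) = 7 − 1 = 6.
φ(28) = 2 × 6 = 12.

12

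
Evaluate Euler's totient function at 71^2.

4970

φ(71^2) = 71^2 − 71^1 = 5041 − 71 = 4970.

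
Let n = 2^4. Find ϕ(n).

8

φ(2^4) = 2^4 − 2^3 = 16 − 8 = 8.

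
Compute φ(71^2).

4970

φ(71^2) = 71^2 − 71^1 = 5041 − 71 = 4970.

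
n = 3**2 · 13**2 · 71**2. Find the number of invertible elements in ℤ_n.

4651920

φ(3^2) = 3^2 − 3^1 = 9 − 3 = 6.
φ(13^2) = 13^2 − 13^1 = 169 − 13 = 156.
φ(71^2) = 71^1·(71−1) = 71·70 = 4970.
Multiply: 6 · 156 · 4970 = 4651920.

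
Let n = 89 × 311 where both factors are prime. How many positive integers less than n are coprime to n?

For distinct primes, φ(pq) = (p−1)(q−1) = 88 × 310 = 27280.

27280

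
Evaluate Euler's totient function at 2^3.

4

φ(2^3) = 2^3 − 2^2 = 8 − 4 = 4.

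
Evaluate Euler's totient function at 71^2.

φ(5041) = 5041 · (1 − 1/71)
       = 5041 · 70/71 = 4970.

4970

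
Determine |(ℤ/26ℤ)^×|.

12

First factor: 26 = 2 × 13.
φ(2) = 2 − 1 = 1.
φ(13) = 13 − 1 = 12.
Since φ is multiplicative, φ(26) = 1 · 12 = 12.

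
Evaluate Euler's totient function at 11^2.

φ(11^2) = 11^2 − 11^1 = 121 − 11 = 110.

110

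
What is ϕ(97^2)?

9312

φ(97^2) = 97^2 − 97^1 = 9409 − 97 = 9312.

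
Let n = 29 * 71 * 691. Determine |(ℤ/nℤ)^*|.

φ(29) = 29 − 1 = 28.
φ(71) = 71 − 1 = 70.
φ(691) = 691 − 1 = 690.
φ(1422769) = 28 × 70 × 690 = 1352400.

1352400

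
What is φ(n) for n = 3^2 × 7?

φ(63) = 63 · (1 − 1/3) · (1 − 1/7)
       = 63 · 12/21 = 36.

36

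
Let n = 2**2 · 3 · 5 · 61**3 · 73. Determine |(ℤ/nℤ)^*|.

φ(2^2) = 2^2 − 2^1 = 4 − 2 = 2.
φ(3) = 3 − 1 = 2.
φ(5) = 5 − 1 = 4.
φ(61^3) = 61^3 − 61^2 = 226981 − 3721 = 223260.
φ(73) = 73 − 1 = 72.
φ(994176780) = 2 × 2 × 4 × 223260 × 72 = 257195520.

257195520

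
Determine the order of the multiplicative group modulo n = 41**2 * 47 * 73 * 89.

477987840

φ(41^2) = 41^1·(41−1) = 41·40 = 1640.
φ(47) = 47 − 1 = 46.
φ(73) = 73 − 1 = 72.
φ(89) = 89 − 1 = 88.
Since φ is multiplicative, φ(513308479) = 1640 · 46 · 72 · 88 = 477987840.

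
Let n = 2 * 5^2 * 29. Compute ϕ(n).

φ(2) = 2 − 1 = 1.
φ(5^2) = 5^2 − 5^1 = 25 − 5 = 20.
φ(29) = 29 − 1 = 28.
φ(1450) = 1 × 20 × 28 = 560.

560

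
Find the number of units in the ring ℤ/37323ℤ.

20160

Prime factorization: 37323 = 3^2 · 11 · 13 · 29.
φ(37323) = 37323 · (1 − 1/3) · (1 − 1/11) · (1 − 1/13) · (1 − 1/29)
       = 37323 · 6720/12441 = 20160.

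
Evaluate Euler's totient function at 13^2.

φ(169) = 169 · (1 − 1/13)
       = 169 · 12/13 = 156.

156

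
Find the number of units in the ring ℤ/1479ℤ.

896

First factor: 1479 = 3 * 17 * 29.
φ(3) = 3 − 1 = 2.
φ(17) = 17 − 1 = 16.
φ(29) = 29 − 1 = 28.
φ(1479) = 2 × 16 × 28 = 896.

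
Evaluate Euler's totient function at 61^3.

223260

φ(226981) = 226981 · (1 − 1/61)
       = 226981 · 60/61 = 223260.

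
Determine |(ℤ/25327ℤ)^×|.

Prime factorization: 25327 = 19 * 31 * 43.
φ(19) = 19 − 1 = 18.
φ(31) = 31 − 1 = 30.
φ(43) = 43 − 1 = 42.
Multiply: 18 · 30 · 42 = 22680.

22680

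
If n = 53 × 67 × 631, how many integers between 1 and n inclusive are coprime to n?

2162160

φ(2240681) = 2240681 · (1 − 1/53) · (1 − 1/67) · (1 − 1/631)
       = 2240681 · 2162160/2240681 = 2162160.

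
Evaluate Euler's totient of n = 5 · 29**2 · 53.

φ(5) = 5 − 1 = 4.
φ(29^2) = 29^1·(29−1) = 29·28 = 812.
φ(53) = 53 − 1 = 52.
Since φ is multiplicative, φ(222865) = 4 · 812 · 52 = 168896.

168896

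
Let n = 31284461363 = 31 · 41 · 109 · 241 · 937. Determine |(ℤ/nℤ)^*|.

φ(31) = 31 − 1 = 30.
φ(41) = 41 − 1 = 40.
φ(109) = 109 − 1 = 108.
φ(241) = 241 − 1 = 240.
φ(937) = 937 − 1 = 936.
φ(31284461363) = 30 × 40 × 108 × 240 × 936 = 29113344000.

29113344000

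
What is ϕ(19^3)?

φ(6859) = 6859 · (1 − 1/19)
       = 6859 · 18/19 = 6498.

6498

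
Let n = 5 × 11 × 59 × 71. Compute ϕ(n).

φ(230395) = 230395 · (1 − 1/5) · (1 − 1/11) · (1 − 1/59) · (1 − 1/71)
       = 230395 · 162400/230395 = 162400.

162400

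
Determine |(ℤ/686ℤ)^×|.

First factor: 686 = 2 × 7^3.
φ(686) = 686 · (1 − 1/2) · (1 − 1/7)
       = 686 · 6/14 = 294.

294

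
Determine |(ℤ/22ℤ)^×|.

Prime factorization: 22 = 2 · 11.
φ(22) = 22 · (1 − 1/2) · (1 − 1/11)
       = 22 · 10/22 = 10.

10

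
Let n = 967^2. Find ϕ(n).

934122

φ(935089) = 935089 · (1 − 1/967)
       = 935089 · 966/967 = 934122.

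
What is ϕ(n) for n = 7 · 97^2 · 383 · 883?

18824617728

φ(22274142107) = 22274142107 · (1 − 1/7) · (1 − 1/97) · (1 − 1/383) · (1 − 1/883)
       = 22274142107 · 194068224/229630331 = 18824617728.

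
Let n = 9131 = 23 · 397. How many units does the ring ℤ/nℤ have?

φ(23) = 23 − 1 = 22.
φ(397) = 397 − 1 = 396.
Since φ is multiplicative, φ(9131) = 22 · 396 = 8712.

8712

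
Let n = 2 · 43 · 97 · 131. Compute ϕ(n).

524160

φ(1092802) = 1092802 · (1 − 1/2) · (1 − 1/43) · (1 − 1/97) · (1 − 1/131)
       = 1092802 · 524160/1092802 = 524160.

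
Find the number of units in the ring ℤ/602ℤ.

First factor: 602 = 2 * 7 * 43.
φ(602) = 602 · (1 − 1/2) · (1 − 1/7) · (1 − 1/43)
       = 602 · 252/602 = 252.

252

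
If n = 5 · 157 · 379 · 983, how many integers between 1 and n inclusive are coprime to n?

231626304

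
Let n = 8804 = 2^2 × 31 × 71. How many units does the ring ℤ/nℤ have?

φ(2^2) = 2^1·(2−1) = 2·1 = 2.
φ(31) = 31 − 1 = 30.
φ(71) = 71 − 1 = 70.
Since φ is multiplicative, φ(8804) = 2 · 30 · 70 = 4200.

4200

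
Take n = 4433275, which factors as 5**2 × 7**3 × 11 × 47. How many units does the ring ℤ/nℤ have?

2704800

φ(5^2) = 5^2 − 5^1 = 25 − 5 = 20.
φ(7^3) = 7^3 − 7^2 = 343 − 49 = 294.
φ(11) = 11 − 1 = 10.
φ(47) = 47 − 1 = 46.
Since φ is multiplicative, φ(4433275) = 20 · 294 · 10 · 46 = 2704800.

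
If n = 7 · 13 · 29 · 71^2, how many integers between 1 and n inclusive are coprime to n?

10019520

φ(13303199) = 13303199 · (1 − 1/7) · (1 − 1/13) · (1 − 1/29) · (1 − 1/71)
       = 13303199 · 141120/187369 = 10019520.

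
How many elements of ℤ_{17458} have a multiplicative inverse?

7056

17458 = 2 * 7 * 29 * 43.
φ(17458) = 17458 · (1 − 1/2) · (1 − 1/7) · (1 − 1/29) · (1 − 1/43)
       = 17458 · 7056/17458 = 7056.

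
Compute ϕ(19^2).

342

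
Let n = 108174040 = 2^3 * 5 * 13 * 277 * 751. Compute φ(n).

φ(2^3) = 2^2·(2−1) = 4·1 = 4.
φ(5) = 5 − 1 = 4.
φ(13) = 13 − 1 = 12.
φ(277) = 277 − 1 = 276.
φ(751) = 751 − 1 = 750.
Since φ is multiplicative, φ(108174040) = 4 · 4 · 12 · 276 · 750 = 39744000.

39744000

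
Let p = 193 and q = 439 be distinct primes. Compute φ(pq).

For distinct primes, φ(pq) = (p−1)(q−1) = 192 × 438 = 84096.

84096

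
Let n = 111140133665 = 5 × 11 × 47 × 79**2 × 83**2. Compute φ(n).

77166972480

φ(111140133665) = 111140133665 · (1 − 1/5) · (1 − 1/11) · (1 − 1/47) · (1 − 1/79) · (1 − 1/83)
       = 111140133665 · 11768640/16949845 = 77166972480.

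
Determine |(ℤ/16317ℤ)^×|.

9072

First factor: 16317 = 3^2 · 7^2 · 37.
φ(16317) = 16317 · (1 − 1/3) · (1 − 1/7) · (1 − 1/37)
       = 16317 · 432/777 = 9072.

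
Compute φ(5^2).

φ(5^2) = 5^1·(5−1) = 5·4 = 20.

20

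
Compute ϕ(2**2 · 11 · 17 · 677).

216320

φ(2^2) = 2^1·(2−1) = 2·1 = 2.
φ(11) = 11 − 1 = 10.
φ(17) = 17 − 1 = 16.
φ(677) = 677 − 1 = 676.
Since φ is multiplicative, φ(506396) = 2 · 10 · 16 · 676 = 216320.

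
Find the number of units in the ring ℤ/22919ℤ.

20160

Factor 22919: 22919 = 13 × 41 × 43.
φ(13) = 13 − 1 = 12.
φ(41) = 41 − 1 = 40.
φ(43) = 43 − 1 = 42.
Multiply: 12 · 40 · 42 = 20160.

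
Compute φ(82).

40

First factor: 82 = 2 * 41.
φ(2) = 2 − 1 = 1.
φ(41) = 41 − 1 = 40.
Multiply: 1 · 40 = 40.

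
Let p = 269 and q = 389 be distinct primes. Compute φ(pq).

φ(n) = (p − 1)(q − 1) = (269−1)(389−1) = 268·388 = 103984.

103984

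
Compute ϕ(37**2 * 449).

596736

φ(614681) = 614681 · (1 − 1/37) · (1 − 1/449)
       = 614681 · 16128/16613 = 596736.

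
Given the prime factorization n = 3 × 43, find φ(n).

φ(129) = 129 · (1 − 1/3) · (1 − 1/43)
       = 129 · 84/129 = 84.

84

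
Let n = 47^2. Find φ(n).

φ(47^2) = 47^2 − 47^1 = 2209 − 47 = 2162.

2162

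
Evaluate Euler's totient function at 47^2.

φ(2209) = 2209 · (1 − 1/47)
       = 2209 · 46/47 = 2162.

2162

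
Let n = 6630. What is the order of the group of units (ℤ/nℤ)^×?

First factor: 6630 = 2 * 3 * 5 * 13 * 17.
φ(6630) = 6630 · (1 − 1/2) · (1 − 1/3) · (1 − 1/5) · (1 − 1/13) · (1 − 1/17)
       = 6630 · 1536/6630 = 1536.

1536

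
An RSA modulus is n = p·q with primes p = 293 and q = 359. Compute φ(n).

φ(n) = (p − 1)(q − 1) = (293−1)(359−1) = 292·358 = 104536.

104536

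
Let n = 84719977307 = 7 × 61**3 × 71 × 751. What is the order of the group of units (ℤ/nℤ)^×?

70326900000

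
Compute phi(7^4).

2058

φ(7^4) = 7^4 − 7^3 = 2401 − 343 = 2058.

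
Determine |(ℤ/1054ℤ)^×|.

480

Prime factorization: 1054 = 2 × 17 × 31.
φ(1054) = 1054 · (1 − 1/2) · (1 − 1/17) · (1 − 1/31)
       = 1054 · 480/1054 = 480.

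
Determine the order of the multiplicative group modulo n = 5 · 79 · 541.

168480

φ(213695) = 213695 · (1 − 1/5) · (1 − 1/79) · (1 − 1/541)
       = 213695 · 168480/213695 = 168480.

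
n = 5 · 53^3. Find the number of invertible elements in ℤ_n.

584272

φ(744385) = 744385 · (1 − 1/5) · (1 − 1/53)
       = 744385 · 208/265 = 584272.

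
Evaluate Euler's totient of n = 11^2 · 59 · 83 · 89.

φ(11^2) = 11^1·(11−1) = 11·10 = 110.
φ(59) = 59 − 1 = 58.
φ(83) = 83 − 1 = 82.
φ(89) = 89 − 1 = 88.
φ(52735793) = 110 × 58 × 82 × 88 = 46038080.

46038080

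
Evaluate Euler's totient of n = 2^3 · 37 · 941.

135360

φ(2^3) = 2^3 − 2^2 = 8 − 4 = 4.
φ(37) = 37 − 1 = 36.
φ(941) = 941 − 1 = 940.
Multiply: 4 · 36 · 940 = 135360.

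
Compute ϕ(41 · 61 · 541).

φ(1353041) = 1353041 · (1 − 1/41) · (1 − 1/61) · (1 − 1/541)
       = 1353041 · 1296000/1353041 = 1296000.

1296000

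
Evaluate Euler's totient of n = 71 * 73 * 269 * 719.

φ(71) = 71 − 1 = 70.
φ(73) = 73 − 1 = 72.
φ(269) = 269 − 1 = 268.
φ(719) = 719 − 1 = 718.
Since φ is multiplicative, φ(1002449213) = 70 · 72 · 268 · 718 = 969816960.

969816960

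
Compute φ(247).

216

247 = 13 · 19.
φ(247) = 247 · (1 − 1/13) · (1 − 1/19)
       = 247 · 216/247 = 216.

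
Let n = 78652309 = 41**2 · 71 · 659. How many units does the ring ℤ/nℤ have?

75538400

φ(78652309) = 78652309 · (1 − 1/41) · (1 − 1/71) · (1 − 1/659)
       = 78652309 · 1842400/1918349 = 75538400.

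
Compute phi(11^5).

146410

φ(161051) = 161051 · (1 − 1/11)
       = 161051 · 10/11 = 146410.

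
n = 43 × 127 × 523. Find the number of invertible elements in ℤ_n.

φ(2856103) = 2856103 · (1 − 1/43) · (1 − 1/127) · (1 − 1/523)
       = 2856103 · 2762424/2856103 = 2762424.

2762424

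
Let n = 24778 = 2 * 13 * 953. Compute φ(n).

11424

φ(24778) = 24778 · (1 − 1/2) · (1 − 1/13) · (1 − 1/953)
       = 24778 · 11424/24778 = 11424.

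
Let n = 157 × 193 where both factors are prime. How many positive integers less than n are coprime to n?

φ(157) = 157 − 1 = 156.
φ(193) = 193 − 1 = 192.
φ(30301) = 156 × 192 = 29952.

29952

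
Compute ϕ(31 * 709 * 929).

19710720

φ(31) = 31 − 1 = 30.
φ(709) = 709 − 1 = 708.
φ(929) = 929 − 1 = 928.
Multiply: 30 · 708 · 928 = 19710720.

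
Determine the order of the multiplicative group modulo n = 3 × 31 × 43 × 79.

196560

φ(315921) = 315921 · (1 − 1/3) · (1 − 1/31) · (1 − 1/43) · (1 − 1/79)
       = 315921 · 196560/315921 = 196560.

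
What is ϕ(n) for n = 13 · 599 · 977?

φ(7607899) = 7607899 · (1 − 1/13) · (1 − 1/599) · (1 − 1/977)
       = 7607899 · 7003776/7607899 = 7003776.

7003776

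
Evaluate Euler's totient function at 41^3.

φ(41^3) = 41^2·(41−1) = 1681·40 = 67240.

67240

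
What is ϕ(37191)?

Factor 37191: 37191 = 3 · 7^2 · 11 · 23.
φ(3) = 3 − 1 = 2.
φ(7^2) = 7^2 − 7^1 = 49 − 7 = 42.
φ(11) = 11 − 1 = 10.
φ(23) = 23 − 1 = 22.
Multiply: 2 · 42 · 10 · 22 = 18480.

18480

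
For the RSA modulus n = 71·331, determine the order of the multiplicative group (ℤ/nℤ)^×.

23100

For distinct primes, φ(pq) = (p−1)(q−1) = 70 × 330 = 23100.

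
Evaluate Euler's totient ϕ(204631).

158400

204631 = 7 · 23 · 31 · 41.
φ(204631) = 204631 · (1 − 1/7) · (1 − 1/23) · (1 − 1/31) · (1 − 1/41)
       = 204631 · 158400/204631 = 158400.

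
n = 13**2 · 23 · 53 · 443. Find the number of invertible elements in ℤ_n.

78881088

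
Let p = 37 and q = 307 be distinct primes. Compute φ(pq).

11016

For distinct primes, φ(pq) = (p−1)(q−1) = 36 × 306 = 11016.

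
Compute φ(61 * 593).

35520

φ(36173) = 36173 · (1 − 1/61) · (1 − 1/593)
       = 36173 · 35520/36173 = 35520.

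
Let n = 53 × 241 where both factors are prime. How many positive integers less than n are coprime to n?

12480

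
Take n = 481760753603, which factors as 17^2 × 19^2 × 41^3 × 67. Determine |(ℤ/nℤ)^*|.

φ(481760753603) = 481760753603 · (1 − 1/17) · (1 − 1/19) · (1 − 1/41) · (1 − 1/67)
       = 481760753603 · 760320/887281 = 412825628160.

412825628160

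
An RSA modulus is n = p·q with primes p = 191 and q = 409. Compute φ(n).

77520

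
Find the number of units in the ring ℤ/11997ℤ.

11997 = 3**2 * 31 * 43.
φ(11997) = 11997 · (1 − 1/3) · (1 − 1/31) · (1 − 1/43)
       = 11997 · 2520/3999 = 7560.

7560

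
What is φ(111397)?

86400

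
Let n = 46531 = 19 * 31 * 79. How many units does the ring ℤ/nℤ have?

φ(19) = 19 − 1 = 18.
φ(31) = 31 − 1 = 30.
φ(79) = 79 − 1 = 78.
φ(46531) = 18 × 30 × 78 = 42120.

42120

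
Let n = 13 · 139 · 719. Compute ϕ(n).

1189008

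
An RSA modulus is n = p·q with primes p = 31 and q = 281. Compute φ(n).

8400

φ(n) = (p − 1)(q − 1) = (31−1)(281−1) = 30·280 = 8400.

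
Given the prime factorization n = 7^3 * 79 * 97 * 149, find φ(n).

φ(391632941) = 391632941 · (1 − 1/7) · (1 − 1/79) · (1 − 1/97) · (1 − 1/149)
       = 391632941 · 6649344/7992509 = 325817856.

325817856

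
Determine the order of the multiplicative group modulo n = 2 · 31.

φ(2) = 2 − 1 = 1.
φ(31) = 31 − 1 = 30.
Since φ is multiplicative, φ(62) = 1 · 30 = 30.

30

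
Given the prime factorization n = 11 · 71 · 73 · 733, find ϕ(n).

36892800

φ(11) = 11 − 1 = 10.
φ(71) = 71 − 1 = 70.
φ(73) = 73 − 1 = 72.
φ(733) = 733 − 1 = 732.
φ(41790529) = 10 × 70 × 72 × 732 = 36892800.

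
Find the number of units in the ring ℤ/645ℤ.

336

Prime factorization: 645 = 3 · 5 · 43.
φ(645) = 645 · (1 − 1/3) · (1 − 1/5) · (1 − 1/43)
       = 645 · 336/645 = 336.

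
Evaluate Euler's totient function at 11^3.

1210

φ(11^3) = 11^3 − 11^2 = 1331 − 121 = 1210.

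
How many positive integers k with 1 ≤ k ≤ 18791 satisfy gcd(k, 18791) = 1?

First factor: 18791 = 19 · 23 · 43.
φ(19) = 19 − 1 = 18.
φ(23) = 23 − 1 = 22.
φ(43) = 43 − 1 = 42.
φ(18791) = 18 × 22 × 42 = 16632.

16632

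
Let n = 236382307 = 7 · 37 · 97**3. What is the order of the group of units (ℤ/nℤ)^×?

195105024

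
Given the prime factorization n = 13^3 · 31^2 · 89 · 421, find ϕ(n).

69708038400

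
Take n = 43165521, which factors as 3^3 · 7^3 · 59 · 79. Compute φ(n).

φ(43165521) = 43165521 · (1 − 1/3) · (1 − 1/7) · (1 − 1/59) · (1 − 1/79)
       = 43165521 · 54288/97881 = 23941008.

23941008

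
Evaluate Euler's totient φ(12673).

Factor 12673: 12673 = 19 · 23 · 29.
φ(12673) = 12673 · (1 − 1/19) · (1 − 1/23) · (1 − 1/29)
       = 12673 · 11088/12673 = 11088.

11088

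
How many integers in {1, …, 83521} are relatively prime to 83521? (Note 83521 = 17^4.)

78608

φ(83521) = 83521 · (1 − 1/17)
       = 83521 · 16/17 = 78608.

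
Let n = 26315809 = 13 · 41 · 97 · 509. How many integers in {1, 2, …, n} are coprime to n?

φ(26315809) = 26315809 · (1 − 1/13) · (1 − 1/41) · (1 − 1/97) · (1 − 1/509)
       = 26315809 · 23408640/26315809 = 23408640.

23408640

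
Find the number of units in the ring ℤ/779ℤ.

First factor: 779 = 19 · 41.
φ(19) = 19 − 1 = 18.
φ(41) = 41 − 1 = 40.
φ(779) = 18 × 40 = 720.

720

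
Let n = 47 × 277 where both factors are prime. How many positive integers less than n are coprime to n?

12696

For distinct primes, φ(pq) = (p−1)(q−1) = 46 × 276 = 12696.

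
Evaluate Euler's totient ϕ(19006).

8064

First factor: 19006 = 2 × 13 × 17 × 43.
φ(19006) = 19006 · (1 − 1/2) · (1 − 1/13) · (1 − 1/17) · (1 − 1/43)
       = 19006 · 8064/19006 = 8064.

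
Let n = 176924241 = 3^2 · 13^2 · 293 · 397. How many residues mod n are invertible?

108231552

φ(176924241) = 176924241 · (1 − 1/3) · (1 − 1/13) · (1 − 1/293) · (1 − 1/397)
       = 176924241 · 2775168/4536519 = 108231552.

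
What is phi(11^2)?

φ(11^2) = 11^1·(11−1) = 11·10 = 110.

110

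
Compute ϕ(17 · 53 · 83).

φ(17) = 17 − 1 = 16.
φ(53) = 53 − 1 = 52.
φ(83) = 83 − 1 = 82.
φ(74783) = 16 × 52 × 82 = 68224.

68224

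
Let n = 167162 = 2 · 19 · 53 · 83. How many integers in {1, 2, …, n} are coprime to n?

76752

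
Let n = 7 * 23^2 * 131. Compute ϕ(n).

φ(485093) = 485093 · (1 − 1/7) · (1 − 1/23) · (1 − 1/131)
       = 485093 · 17160/21091 = 394680.

394680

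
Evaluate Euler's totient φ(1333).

1260

Prime factorization: 1333 = 31 · 43.
φ(31) = 31 − 1 = 30.
φ(43) = 43 − 1 = 42.
Multiply: 30 · 42 = 1260.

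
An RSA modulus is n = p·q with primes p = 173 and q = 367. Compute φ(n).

φ(173) = 173 − 1 = 172.
φ(367) = 367 − 1 = 366.
Multiply: 172 · 366 = 62952.

62952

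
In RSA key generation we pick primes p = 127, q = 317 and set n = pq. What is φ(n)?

39816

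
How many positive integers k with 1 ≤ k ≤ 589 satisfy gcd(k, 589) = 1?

Factor 589: 589 = 19 × 31.
φ(589) = 589 · (1 − 1/19) · (1 − 1/31)
       = 589 · 540/589 = 540.

540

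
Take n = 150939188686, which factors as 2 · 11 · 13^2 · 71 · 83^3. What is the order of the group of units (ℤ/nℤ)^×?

61686861600

φ(150939188686) = 150939188686 · (1 − 1/2) · (1 − 1/11) · (1 − 1/13) · (1 − 1/71) · (1 − 1/83)
       = 150939188686 · 688800/1685398 = 61686861600.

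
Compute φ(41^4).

φ(41^4) = 41^4 − 41^3 = 2825761 − 68921 = 2756840.

2756840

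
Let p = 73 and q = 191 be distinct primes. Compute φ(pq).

13680

φ(13943) = 13943 · (1 − 1/73) · (1 − 1/191)
       = 13943 · 13680/13943 = 13680.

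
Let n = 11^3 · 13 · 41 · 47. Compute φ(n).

26716800

φ(33342881) = 33342881 · (1 − 1/11) · (1 − 1/13) · (1 − 1/41) · (1 − 1/47)
       = 33342881 · 220800/275561 = 26716800.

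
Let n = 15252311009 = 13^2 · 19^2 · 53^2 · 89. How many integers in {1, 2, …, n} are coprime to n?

12939353856

φ(15252311009) = 15252311009 · (1 − 1/13) · (1 − 1/19) · (1 − 1/53) · (1 − 1/89)
       = 15252311009 · 988416/1165099 = 12939353856.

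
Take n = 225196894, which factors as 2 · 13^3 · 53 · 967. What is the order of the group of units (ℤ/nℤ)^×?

101870496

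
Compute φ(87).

56

Factor 87: 87 = 3 · 29.
φ(3) = 3 − 1 = 2.
φ(29) = 29 − 1 = 28.
φ(87) = 2 × 28 = 56.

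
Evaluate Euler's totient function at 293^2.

85556

φ(293^2) = 293^2 − 293^1 = 85849 − 293 = 85556.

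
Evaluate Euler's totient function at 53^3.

146068

φ(148877) = 148877 · (1 − 1/53)
       = 148877 · 52/53 = 146068.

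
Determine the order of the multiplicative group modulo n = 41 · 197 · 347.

2712640

φ(2802719) = 2802719 · (1 − 1/41) · (1 − 1/197) · (1 − 1/347)
       = 2802719 · 2712640/2802719 = 2712640.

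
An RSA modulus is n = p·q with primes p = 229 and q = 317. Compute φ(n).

72048

φ(n) = (p − 1)(q − 1) = (229−1)(317−1) = 228·316 = 72048.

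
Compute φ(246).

Factor 246: 246 = 2 * 3 * 41.
φ(246) = 246 · (1 − 1/2) · (1 − 1/3) · (1 − 1/41)
       = 246 · 80/246 = 80.

80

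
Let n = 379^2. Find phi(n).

143262

φ(143641) = 143641 · (1 − 1/379)
       = 143641 · 378/379 = 143262.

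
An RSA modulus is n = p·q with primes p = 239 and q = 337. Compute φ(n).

φ(80543) = 80543 · (1 − 1/239) · (1 − 1/337)
       = 80543 · 79968/80543 = 79968.

79968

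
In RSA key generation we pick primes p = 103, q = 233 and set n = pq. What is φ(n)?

23664

φ(103) = 103 − 1 = 102.
φ(233) = 233 − 1 = 232.
Multiply: 102 · 232 = 23664.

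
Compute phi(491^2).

φ(491^2) = 491^1·(491−1) = 491·490 = 240590.

240590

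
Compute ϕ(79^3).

486798

φ(493039) = 493039 · (1 − 1/79)
       = 493039 · 78/79 = 486798.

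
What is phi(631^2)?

397530

φ(631^2) = 631^2 − 631^1 = 398161 − 631 = 397530.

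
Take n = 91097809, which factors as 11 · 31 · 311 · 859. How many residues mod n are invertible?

79794000

φ(11) = 11 − 1 = 10.
φ(31) = 31 − 1 = 30.
φ(311) = 311 − 1 = 310.
φ(859) = 859 − 1 = 858.
Multiply: 10 · 30 · 310 · 858 = 79794000.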